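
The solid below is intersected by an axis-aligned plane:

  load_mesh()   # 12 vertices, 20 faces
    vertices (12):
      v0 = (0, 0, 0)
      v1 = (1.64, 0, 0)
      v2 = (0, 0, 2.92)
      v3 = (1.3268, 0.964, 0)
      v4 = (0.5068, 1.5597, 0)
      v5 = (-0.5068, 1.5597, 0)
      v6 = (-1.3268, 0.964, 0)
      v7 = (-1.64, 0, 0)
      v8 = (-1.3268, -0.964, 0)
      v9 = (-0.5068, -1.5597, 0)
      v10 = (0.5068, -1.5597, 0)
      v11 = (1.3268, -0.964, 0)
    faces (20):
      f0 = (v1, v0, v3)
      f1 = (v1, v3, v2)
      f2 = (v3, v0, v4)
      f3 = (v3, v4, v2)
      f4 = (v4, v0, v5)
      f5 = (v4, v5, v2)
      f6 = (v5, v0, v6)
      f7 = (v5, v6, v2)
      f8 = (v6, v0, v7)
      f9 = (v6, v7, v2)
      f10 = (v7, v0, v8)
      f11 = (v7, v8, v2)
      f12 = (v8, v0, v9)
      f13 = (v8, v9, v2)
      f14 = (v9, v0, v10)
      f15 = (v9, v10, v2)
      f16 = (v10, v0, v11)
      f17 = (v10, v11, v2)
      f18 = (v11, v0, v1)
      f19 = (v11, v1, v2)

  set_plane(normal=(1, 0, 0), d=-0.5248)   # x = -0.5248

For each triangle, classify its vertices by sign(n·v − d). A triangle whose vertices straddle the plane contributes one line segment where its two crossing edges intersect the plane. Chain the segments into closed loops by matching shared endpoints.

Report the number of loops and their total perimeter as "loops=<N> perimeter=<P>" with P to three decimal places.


Straddling triangles (8 of 20):
  (v5,v0,v6) [++-] → (-0.5248, 0.381299, 0)–(-0.5248, 1.54662, 0)  len=1.1653
  (v5,v6,v2) [+-+] → (-0.5248, 1.54662, 0)–(-0.5248, 0.381299, 1.76503)  len=2.1150
  (v6,v0,v7) [-+-] → (-0.5248, 0.381299, 0)–(-0.5248, 0, 0)  len=0.3813
  (v6,v7,v2) [--+] → (-0.5248, 0, 1.9856)–(-0.5248, 0.381299, 1.76503)  len=0.4405
  (v7,v0,v8) [-+-] → (-0.5248, 0, 0)–(-0.5248, -0.381299, 0)  len=0.3813
  (v7,v8,v2) [--+] → (-0.5248, -0.381299, 1.76503)–(-0.5248, 0, 1.9856)  len=0.4405
  (v8,v0,v9) [-++] → (-0.5248, -0.381299, 0)–(-0.5248, -1.54662, 0)  len=1.1653
  (v8,v9,v2) [-++] → (-0.5248, -1.54662, 0)–(-0.5248, -0.381299, 1.76503)  len=2.1150

Chained into 1 loop(s):
  loop 1: 8 segments, perimeter = 8.2043
Total perimeter = 8.204

loops=1 perimeter=8.204


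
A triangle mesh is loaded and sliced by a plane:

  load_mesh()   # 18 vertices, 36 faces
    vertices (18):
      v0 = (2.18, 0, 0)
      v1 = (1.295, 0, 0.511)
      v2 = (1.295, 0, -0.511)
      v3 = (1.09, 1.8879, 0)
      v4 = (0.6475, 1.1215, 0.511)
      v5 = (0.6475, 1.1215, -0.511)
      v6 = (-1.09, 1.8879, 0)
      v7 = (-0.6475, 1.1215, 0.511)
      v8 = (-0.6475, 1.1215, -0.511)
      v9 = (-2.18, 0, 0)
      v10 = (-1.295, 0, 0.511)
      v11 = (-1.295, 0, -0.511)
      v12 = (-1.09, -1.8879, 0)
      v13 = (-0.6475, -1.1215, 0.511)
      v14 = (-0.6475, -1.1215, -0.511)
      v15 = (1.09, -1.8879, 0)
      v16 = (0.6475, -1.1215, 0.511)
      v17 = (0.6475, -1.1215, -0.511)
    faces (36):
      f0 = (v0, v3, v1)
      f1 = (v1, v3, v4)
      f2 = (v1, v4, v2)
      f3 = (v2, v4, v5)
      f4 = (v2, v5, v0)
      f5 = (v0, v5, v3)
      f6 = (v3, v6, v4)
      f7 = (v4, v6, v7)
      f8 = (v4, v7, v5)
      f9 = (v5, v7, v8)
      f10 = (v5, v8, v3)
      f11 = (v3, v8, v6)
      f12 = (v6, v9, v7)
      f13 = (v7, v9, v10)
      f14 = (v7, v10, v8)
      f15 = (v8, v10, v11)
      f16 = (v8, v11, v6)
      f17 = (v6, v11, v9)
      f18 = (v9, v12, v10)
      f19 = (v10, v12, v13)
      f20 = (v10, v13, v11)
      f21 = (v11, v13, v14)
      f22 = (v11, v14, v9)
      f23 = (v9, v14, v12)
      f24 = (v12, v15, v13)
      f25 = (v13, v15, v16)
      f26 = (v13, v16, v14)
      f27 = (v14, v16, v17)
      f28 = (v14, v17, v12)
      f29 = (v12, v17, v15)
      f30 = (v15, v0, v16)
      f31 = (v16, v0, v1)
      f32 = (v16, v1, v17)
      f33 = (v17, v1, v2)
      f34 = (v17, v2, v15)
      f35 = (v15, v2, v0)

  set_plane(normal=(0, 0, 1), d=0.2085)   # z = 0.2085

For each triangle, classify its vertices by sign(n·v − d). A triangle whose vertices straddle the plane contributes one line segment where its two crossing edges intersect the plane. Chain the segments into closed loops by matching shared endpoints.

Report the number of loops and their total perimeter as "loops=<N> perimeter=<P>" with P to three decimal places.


Straddling triangles (24 of 36):
  (v0,v3,v1) [--+] → (1.17364, 1.11759, 0.2085)–(1.8189, 0, 0.2085)  len=1.2905
  (v1,v3,v4) [+-+] → (1.17364, 1.11759, 0.2085)–(0.90945, 1.57519, 0.2085)  len=0.5284
  (v1,v4,v2) [++-] → (0.839152, 0.789549, 0.2085)–(1.295, 0, 0.2085)  len=0.9117
  (v2,v4,v5) [-+-] → (0.839152, 0.789549, 0.2085)–(0.6475, 1.1215, 0.2085)  len=0.3833
  (v3,v6,v4) [--+] → (-0.381059, 1.57519, 0.2085)–(0.90945, 1.57519, 0.2085)  len=1.2905
  (v4,v6,v7) [+-+] → (-0.381059, 1.57519, 0.2085)–(-0.90945, 1.57519, 0.2085)  len=0.5284
  (v4,v7,v5) [++-] → (-0.264195, 1.1215, 0.2085)–(0.6475, 1.1215, 0.2085)  len=0.9117
  (v5,v7,v8) [-+-] → (-0.264195, 1.1215, 0.2085)–(-0.6475, 1.1215, 0.2085)  len=0.3833
  (v6,v9,v7) [--+] → (-1.5547, 0.457598, 0.2085)–(-0.90945, 1.57519, 0.2085)  len=1.2905
  (v7,v9,v10) [+-+] → (-1.5547, 0.457598, 0.2085)–(-1.8189, 0, 0.2085)  len=0.5284
  (v7,v10,v8) [++-] → (-1.10335, 0.331951, 0.2085)–(-0.6475, 1.1215, 0.2085)  len=0.9117
  (v8,v10,v11) [-+-] → (-1.10335, 0.331951, 0.2085)–(-1.295, 0, 0.2085)  len=0.3833
  (v9,v12,v10) [--+] → (-1.17364, -1.11759, 0.2085)–(-1.8189, 0, 0.2085)  len=1.2905
  (v10,v12,v13) [+-+] → (-1.17364, -1.11759, 0.2085)–(-0.90945, -1.57519, 0.2085)  len=0.5284
  (v10,v13,v11) [++-] → (-0.839152, -0.789549, 0.2085)–(-1.295, 0, 0.2085)  len=0.9117
  (v11,v13,v14) [-+-] → (-0.839152, -0.789549, 0.2085)–(-0.6475, -1.1215, 0.2085)  len=0.3833
  (v12,v15,v13) [--+] → (0.381059, -1.57519, 0.2085)–(-0.90945, -1.57519, 0.2085)  len=1.2905
  (v13,v15,v16) [+-+] → (0.381059, -1.57519, 0.2085)–(0.90945, -1.57519, 0.2085)  len=0.5284
  (v13,v16,v14) [++-] → (0.264195, -1.1215, 0.2085)–(-0.6475, -1.1215, 0.2085)  len=0.9117
  (v14,v16,v17) [-+-] → (0.264195, -1.1215, 0.2085)–(0.6475, -1.1215, 0.2085)  len=0.3833
  (v15,v0,v16) [--+] → (1.5547, -0.457598, 0.2085)–(0.90945, -1.57519, 0.2085)  len=1.2905
  (v16,v0,v1) [+-+] → (1.5547, -0.457598, 0.2085)–(1.8189, 0, 0.2085)  len=0.5284
  (v16,v1,v17) [++-] → (1.10335, -0.331951, 0.2085)–(0.6475, -1.1215, 0.2085)  len=0.9117
  (v17,v1,v2) [-+-] → (1.10335, -0.331951, 0.2085)–(1.295, 0, 0.2085)  len=0.3833

Chained into 2 loop(s):
  loop 1: 12 segments, perimeter = 10.9133
  loop 2: 12 segments, perimeter = 7.7700
Total perimeter = 18.683

loops=2 perimeter=18.683


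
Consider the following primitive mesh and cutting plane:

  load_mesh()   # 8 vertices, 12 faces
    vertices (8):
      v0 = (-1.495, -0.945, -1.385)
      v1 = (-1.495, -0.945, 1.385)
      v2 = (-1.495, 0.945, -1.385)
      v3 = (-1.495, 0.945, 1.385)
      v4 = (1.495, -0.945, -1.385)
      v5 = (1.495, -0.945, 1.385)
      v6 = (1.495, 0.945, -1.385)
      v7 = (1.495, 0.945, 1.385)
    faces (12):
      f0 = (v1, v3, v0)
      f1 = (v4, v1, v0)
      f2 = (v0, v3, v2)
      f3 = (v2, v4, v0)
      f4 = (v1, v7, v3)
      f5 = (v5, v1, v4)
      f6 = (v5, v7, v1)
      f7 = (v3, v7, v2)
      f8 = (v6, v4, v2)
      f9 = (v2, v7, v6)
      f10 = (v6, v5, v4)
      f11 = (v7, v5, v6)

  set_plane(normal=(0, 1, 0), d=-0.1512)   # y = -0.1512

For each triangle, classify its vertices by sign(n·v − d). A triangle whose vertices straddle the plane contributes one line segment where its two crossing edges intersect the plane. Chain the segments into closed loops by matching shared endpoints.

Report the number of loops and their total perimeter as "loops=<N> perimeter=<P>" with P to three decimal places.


Straddling triangles (8 of 12):
  (v1,v3,v0) [-+-] → (-1.495, -0.1512, 1.385)–(-1.495, -0.1512, -0.2216)  len=1.6066
  (v0,v3,v2) [-++] → (-1.495, -0.1512, -0.2216)–(-1.495, -0.1512, -1.385)  len=1.1634
  (v2,v4,v0) [+--] → (0.2392, -0.1512, -1.385)–(-1.495, -0.1512, -1.385)  len=1.7342
  (v1,v7,v3) [-++] → (-0.2392, -0.1512, 1.385)–(-1.495, -0.1512, 1.385)  len=1.2558
  (v5,v7,v1) [-+-] → (1.495, -0.1512, 1.385)–(-0.2392, -0.1512, 1.385)  len=1.7342
  (v6,v4,v2) [+-+] → (1.495, -0.1512, -1.385)–(0.2392, -0.1512, -1.385)  len=1.2558
  (v6,v5,v4) [+--] → (1.495, -0.1512, 0.2216)–(1.495, -0.1512, -1.385)  len=1.6066
  (v7,v5,v6) [+-+] → (1.495, -0.1512, 1.385)–(1.495, -0.1512, 0.2216)  len=1.1634

Chained into 1 loop(s):
  loop 1: 8 segments, perimeter = 11.5200
Total perimeter = 11.520

loops=1 perimeter=11.520


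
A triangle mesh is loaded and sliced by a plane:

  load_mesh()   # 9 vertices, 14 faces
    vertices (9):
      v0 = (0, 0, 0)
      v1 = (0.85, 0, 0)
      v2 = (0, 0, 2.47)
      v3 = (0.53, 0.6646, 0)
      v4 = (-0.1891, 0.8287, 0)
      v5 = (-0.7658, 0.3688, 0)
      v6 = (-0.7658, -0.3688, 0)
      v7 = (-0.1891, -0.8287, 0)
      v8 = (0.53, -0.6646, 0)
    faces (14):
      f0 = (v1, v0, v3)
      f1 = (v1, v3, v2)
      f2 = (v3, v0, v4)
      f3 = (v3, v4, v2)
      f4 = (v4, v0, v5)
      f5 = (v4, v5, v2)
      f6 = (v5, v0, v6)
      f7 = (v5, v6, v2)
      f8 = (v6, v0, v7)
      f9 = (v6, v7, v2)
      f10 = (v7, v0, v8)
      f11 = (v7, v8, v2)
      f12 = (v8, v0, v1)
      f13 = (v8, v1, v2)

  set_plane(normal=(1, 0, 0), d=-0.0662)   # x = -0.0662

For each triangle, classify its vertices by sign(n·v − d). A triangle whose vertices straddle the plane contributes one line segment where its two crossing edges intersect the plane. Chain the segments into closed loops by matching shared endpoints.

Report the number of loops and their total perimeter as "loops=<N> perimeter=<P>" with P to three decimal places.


loops=1 perimeter=6.435

Straddling triangles (10 of 14):
  (v3,v0,v4) [++-] → (-0.0662, 0.290111, 0)–(-0.0662, 0.800654, 0)  len=0.5105
  (v3,v4,v2) [+-+] → (-0.0662, 0.800654, 0)–(-0.0662, 0.290111, 1.6053)  len=1.6845
  (v4,v0,v5) [-+-] → (-0.0662, 0.290111, 0)–(-0.0662, 0.0318811, 0)  len=0.2582
  (v4,v5,v2) [--+] → (-0.0662, 0.0318811, 2.25648)–(-0.0662, 0.290111, 1.6053)  len=0.7005
  (v5,v0,v6) [-+-] → (-0.0662, 0.0318811, 0)–(-0.0662, -0.0318811, 0)  len=0.0638
  (v5,v6,v2) [--+] → (-0.0662, -0.0318811, 2.25648)–(-0.0662, 0.0318811, 2.25648)  len=0.0638
  (v6,v0,v7) [-+-] → (-0.0662, -0.0318811, 0)–(-0.0662, -0.290111, 0)  len=0.2582
  (v6,v7,v2) [--+] → (-0.0662, -0.290111, 1.6053)–(-0.0662, -0.0318811, 2.25648)  len=0.7005
  (v7,v0,v8) [-++] → (-0.0662, -0.290111, 0)–(-0.0662, -0.800654, 0)  len=0.5105
  (v7,v8,v2) [-++] → (-0.0662, -0.800654, 0)–(-0.0662, -0.290111, 1.6053)  len=1.6845

Chained into 1 loop(s):
  loop 1: 10 segments, perimeter = 6.4352
Total perimeter = 6.435


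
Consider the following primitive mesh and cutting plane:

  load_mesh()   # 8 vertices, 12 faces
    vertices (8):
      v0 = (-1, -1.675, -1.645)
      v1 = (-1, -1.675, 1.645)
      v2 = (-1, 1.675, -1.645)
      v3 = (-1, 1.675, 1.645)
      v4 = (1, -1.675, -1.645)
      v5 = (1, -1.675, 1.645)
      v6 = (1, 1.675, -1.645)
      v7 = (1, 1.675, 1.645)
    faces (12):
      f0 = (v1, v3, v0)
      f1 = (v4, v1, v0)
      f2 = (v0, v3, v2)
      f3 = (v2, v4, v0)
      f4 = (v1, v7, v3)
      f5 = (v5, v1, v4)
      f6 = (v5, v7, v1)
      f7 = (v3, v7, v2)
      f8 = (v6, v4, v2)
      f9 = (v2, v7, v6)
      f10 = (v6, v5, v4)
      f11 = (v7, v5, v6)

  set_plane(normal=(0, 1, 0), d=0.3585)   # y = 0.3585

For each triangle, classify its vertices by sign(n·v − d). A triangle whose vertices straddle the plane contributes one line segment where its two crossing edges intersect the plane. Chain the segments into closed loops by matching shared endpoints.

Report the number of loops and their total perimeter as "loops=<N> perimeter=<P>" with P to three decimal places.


loops=1 perimeter=10.580

Straddling triangles (8 of 12):
  (v1,v3,v0) [-+-] → (-1, 0.3585, 1.645)–(-1, 0.3585, 0.352079)  len=1.2929
  (v0,v3,v2) [-++] → (-1, 0.3585, 0.352079)–(-1, 0.3585, -1.645)  len=1.9971
  (v2,v4,v0) [+--] → (-0.21403, 0.3585, -1.645)–(-1, 0.3585, -1.645)  len=0.7860
  (v1,v7,v3) [-++] → (0.21403, 0.3585, 1.645)–(-1, 0.3585, 1.645)  len=1.2140
  (v5,v7,v1) [-+-] → (1, 0.3585, 1.645)–(0.21403, 0.3585, 1.645)  len=0.7860
  (v6,v4,v2) [+-+] → (1, 0.3585, -1.645)–(-0.21403, 0.3585, -1.645)  len=1.2140
  (v6,v5,v4) [+--] → (1, 0.3585, -0.352079)–(1, 0.3585, -1.645)  len=1.2929
  (v7,v5,v6) [+-+] → (1, 0.3585, 1.645)–(1, 0.3585, -0.352079)  len=1.9971

Chained into 1 loop(s):
  loop 1: 8 segments, perimeter = 10.5800
Total perimeter = 10.580


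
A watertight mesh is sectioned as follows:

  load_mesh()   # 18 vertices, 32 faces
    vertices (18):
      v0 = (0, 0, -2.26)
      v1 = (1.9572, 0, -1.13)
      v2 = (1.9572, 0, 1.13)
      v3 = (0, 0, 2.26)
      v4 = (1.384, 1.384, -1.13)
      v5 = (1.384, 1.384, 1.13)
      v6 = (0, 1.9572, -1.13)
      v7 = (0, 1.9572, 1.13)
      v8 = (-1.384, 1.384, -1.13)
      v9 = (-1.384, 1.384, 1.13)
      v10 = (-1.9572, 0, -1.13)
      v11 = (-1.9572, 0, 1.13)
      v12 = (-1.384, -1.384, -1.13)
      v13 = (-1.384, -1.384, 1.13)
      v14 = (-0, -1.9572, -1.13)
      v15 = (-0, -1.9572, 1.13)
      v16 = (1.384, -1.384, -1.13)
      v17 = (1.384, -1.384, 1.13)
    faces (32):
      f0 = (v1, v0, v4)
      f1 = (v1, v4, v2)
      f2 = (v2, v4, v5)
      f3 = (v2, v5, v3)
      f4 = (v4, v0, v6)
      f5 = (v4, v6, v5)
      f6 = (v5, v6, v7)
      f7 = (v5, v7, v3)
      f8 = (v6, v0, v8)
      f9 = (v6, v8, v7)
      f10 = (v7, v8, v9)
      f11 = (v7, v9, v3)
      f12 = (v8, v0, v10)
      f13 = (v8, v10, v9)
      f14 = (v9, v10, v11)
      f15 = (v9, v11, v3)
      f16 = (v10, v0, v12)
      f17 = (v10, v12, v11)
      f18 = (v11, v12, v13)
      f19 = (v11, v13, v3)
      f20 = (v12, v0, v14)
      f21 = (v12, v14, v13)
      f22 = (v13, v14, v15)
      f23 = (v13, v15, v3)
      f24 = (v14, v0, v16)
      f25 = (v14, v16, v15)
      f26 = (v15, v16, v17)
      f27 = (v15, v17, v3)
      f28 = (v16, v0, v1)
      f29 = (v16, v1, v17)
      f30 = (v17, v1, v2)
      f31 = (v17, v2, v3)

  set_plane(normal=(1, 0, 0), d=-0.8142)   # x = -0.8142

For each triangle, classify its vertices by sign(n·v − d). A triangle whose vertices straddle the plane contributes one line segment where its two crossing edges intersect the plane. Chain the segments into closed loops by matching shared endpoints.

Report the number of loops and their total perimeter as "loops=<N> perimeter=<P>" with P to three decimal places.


loops=1 perimeter=11.590

Straddling triangles (12 of 32):
  (v6,v0,v8) [++-] → (-0.8142, 0.8142, -1.59523)–(-0.8142, 1.61999, -1.13)  len=0.9304
  (v6,v8,v7) [+-+] → (-0.8142, 1.61999, -1.13)–(-0.8142, 1.61999, -0.199546)  len=0.9305
  (v7,v8,v9) [+--] → (-0.8142, 1.61999, -0.199546)–(-0.8142, 1.61999, 1.13)  len=1.3295
  (v7,v9,v3) [+-+] → (-0.8142, 1.61999, 1.13)–(-0.8142, 0.8142, 1.59523)  len=0.9304
  (v8,v0,v10) [-+-] → (-0.8142, 0.8142, -1.59523)–(-0.8142, 0, -1.78992)  len=0.8372
  (v9,v11,v3) [--+] → (-0.8142, 0, 1.78992)–(-0.8142, 0.8142, 1.59523)  len=0.8372
  (v10,v0,v12) [-+-] → (-0.8142, 0, -1.78992)–(-0.8142, -0.8142, -1.59523)  len=0.8372
  (v11,v13,v3) [--+] → (-0.8142, -0.8142, 1.59523)–(-0.8142, 0, 1.78992)  len=0.8372
  (v12,v0,v14) [-++] → (-0.8142, -0.8142, -1.59523)–(-0.8142, -1.61999, -1.13)  len=0.9304
  (v12,v14,v13) [-+-] → (-0.8142, -1.61999, -1.13)–(-0.8142, -1.61999, 0.199546)  len=1.3295
  (v13,v14,v15) [-++] → (-0.8142, -1.61999, 0.199546)–(-0.8142, -1.61999, 1.13)  len=0.9305
  (v13,v15,v3) [-++] → (-0.8142, -1.61999, 1.13)–(-0.8142, -0.8142, 1.59523)  len=0.9304

Chained into 1 loop(s):
  loop 1: 12 segments, perimeter = 11.5904
Total perimeter = 11.590


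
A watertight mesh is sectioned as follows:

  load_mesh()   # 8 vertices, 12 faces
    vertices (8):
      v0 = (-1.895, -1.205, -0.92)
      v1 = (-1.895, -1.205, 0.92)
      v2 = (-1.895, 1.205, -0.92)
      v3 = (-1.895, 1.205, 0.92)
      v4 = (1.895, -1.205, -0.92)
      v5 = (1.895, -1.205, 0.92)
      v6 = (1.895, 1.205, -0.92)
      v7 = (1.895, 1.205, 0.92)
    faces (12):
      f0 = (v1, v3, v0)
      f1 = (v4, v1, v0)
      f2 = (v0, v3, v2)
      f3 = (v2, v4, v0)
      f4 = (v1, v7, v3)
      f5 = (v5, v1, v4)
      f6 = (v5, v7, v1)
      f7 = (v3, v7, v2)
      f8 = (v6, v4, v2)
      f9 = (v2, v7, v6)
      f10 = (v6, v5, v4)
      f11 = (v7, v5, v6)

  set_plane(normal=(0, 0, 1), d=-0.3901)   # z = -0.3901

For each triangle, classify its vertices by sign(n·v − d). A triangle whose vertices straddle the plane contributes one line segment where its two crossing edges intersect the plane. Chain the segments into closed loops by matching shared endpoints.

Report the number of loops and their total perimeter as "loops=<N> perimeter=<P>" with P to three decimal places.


Straddling triangles (8 of 12):
  (v1,v3,v0) [++-] → (-1.895, -0.510946, -0.3901)–(-1.895, -1.205, -0.3901)  len=0.6941
  (v4,v1,v0) [-+-] → (0.803521, -1.205, -0.3901)–(-1.895, -1.205, -0.3901)  len=2.6985
  (v0,v3,v2) [-+-] → (-1.895, -0.510946, -0.3901)–(-1.895, 1.205, -0.3901)  len=1.7159
  (v5,v1,v4) [++-] → (0.803521, -1.205, -0.3901)–(1.895, -1.205, -0.3901)  len=1.0915
  (v3,v7,v2) [++-] → (-0.803521, 1.205, -0.3901)–(-1.895, 1.205, -0.3901)  len=1.0915
  (v2,v7,v6) [-+-] → (-0.803521, 1.205, -0.3901)–(1.895, 1.205, -0.3901)  len=2.6985
  (v6,v5,v4) [-+-] → (1.895, 0.510946, -0.3901)–(1.895, -1.205, -0.3901)  len=1.7159
  (v7,v5,v6) [++-] → (1.895, 0.510946, -0.3901)–(1.895, 1.205, -0.3901)  len=0.6941

Chained into 1 loop(s):
  loop 1: 8 segments, perimeter = 12.4000
Total perimeter = 12.400

loops=1 perimeter=12.400


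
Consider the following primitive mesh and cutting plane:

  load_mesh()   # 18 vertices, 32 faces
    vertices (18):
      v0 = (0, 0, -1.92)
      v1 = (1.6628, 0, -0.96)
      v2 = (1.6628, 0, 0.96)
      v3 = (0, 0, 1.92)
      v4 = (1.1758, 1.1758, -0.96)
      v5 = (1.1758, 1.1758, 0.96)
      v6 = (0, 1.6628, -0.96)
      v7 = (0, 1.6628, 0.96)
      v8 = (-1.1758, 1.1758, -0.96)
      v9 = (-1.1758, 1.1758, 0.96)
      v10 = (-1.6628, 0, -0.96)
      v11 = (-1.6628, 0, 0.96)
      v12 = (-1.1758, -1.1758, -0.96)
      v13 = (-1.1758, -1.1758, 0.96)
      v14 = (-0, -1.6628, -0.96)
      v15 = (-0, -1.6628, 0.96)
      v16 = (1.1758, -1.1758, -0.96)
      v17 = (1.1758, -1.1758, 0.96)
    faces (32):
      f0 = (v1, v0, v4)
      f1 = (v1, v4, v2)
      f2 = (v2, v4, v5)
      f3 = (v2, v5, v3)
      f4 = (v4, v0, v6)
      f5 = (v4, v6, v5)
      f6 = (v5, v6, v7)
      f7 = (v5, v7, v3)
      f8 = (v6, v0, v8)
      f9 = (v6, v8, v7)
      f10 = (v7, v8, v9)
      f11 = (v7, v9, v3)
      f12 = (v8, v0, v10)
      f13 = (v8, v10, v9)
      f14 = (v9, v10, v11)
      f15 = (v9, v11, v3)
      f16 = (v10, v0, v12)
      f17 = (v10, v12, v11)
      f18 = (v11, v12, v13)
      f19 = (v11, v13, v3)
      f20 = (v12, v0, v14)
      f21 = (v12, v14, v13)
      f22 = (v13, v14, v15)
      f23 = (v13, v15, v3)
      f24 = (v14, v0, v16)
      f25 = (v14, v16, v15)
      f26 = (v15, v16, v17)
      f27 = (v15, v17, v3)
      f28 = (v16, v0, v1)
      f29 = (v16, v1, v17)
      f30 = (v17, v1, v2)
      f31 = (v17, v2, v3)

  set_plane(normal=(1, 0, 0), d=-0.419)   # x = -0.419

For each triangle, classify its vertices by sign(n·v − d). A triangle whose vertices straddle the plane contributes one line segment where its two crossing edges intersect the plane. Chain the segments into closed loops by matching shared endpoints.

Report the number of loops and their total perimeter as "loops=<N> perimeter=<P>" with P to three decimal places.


loops=1 perimeter=10.507

Straddling triangles (12 of 32):
  (v6,v0,v8) [++-] → (-0.419, 0.419, -1.5779)–(-0.419, 1.48926, -0.96)  len=1.2358
  (v6,v8,v7) [+-+] → (-0.419, 1.48926, -0.96)–(-0.419, 1.48926, 0.275802)  len=1.2358
  (v7,v8,v9) [+--] → (-0.419, 1.48926, 0.275802)–(-0.419, 1.48926, 0.96)  len=0.6842
  (v7,v9,v3) [+-+] → (-0.419, 1.48926, 0.96)–(-0.419, 0.419, 1.5779)  len=1.2358
  (v8,v0,v10) [-+-] → (-0.419, 0.419, -1.5779)–(-0.419, 0, -1.67809)  len=0.4308
  (v9,v11,v3) [--+] → (-0.419, 0, 1.67809)–(-0.419, 0.419, 1.5779)  len=0.4308
  (v10,v0,v12) [-+-] → (-0.419, 0, -1.67809)–(-0.419, -0.419, -1.5779)  len=0.4308
  (v11,v13,v3) [--+] → (-0.419, -0.419, 1.5779)–(-0.419, 0, 1.67809)  len=0.4308
  (v12,v0,v14) [-++] → (-0.419, -0.419, -1.5779)–(-0.419, -1.48926, -0.96)  len=1.2358
  (v12,v14,v13) [-+-] → (-0.419, -1.48926, -0.96)–(-0.419, -1.48926, -0.275802)  len=0.6842
  (v13,v14,v15) [-++] → (-0.419, -1.48926, -0.275802)–(-0.419, -1.48926, 0.96)  len=1.2358
  (v13,v15,v3) [-++] → (-0.419, -1.48926, 0.96)–(-0.419, -0.419, 1.5779)  len=1.2358

Chained into 1 loop(s):
  loop 1: 12 segments, perimeter = 10.5065
Total perimeter = 10.507


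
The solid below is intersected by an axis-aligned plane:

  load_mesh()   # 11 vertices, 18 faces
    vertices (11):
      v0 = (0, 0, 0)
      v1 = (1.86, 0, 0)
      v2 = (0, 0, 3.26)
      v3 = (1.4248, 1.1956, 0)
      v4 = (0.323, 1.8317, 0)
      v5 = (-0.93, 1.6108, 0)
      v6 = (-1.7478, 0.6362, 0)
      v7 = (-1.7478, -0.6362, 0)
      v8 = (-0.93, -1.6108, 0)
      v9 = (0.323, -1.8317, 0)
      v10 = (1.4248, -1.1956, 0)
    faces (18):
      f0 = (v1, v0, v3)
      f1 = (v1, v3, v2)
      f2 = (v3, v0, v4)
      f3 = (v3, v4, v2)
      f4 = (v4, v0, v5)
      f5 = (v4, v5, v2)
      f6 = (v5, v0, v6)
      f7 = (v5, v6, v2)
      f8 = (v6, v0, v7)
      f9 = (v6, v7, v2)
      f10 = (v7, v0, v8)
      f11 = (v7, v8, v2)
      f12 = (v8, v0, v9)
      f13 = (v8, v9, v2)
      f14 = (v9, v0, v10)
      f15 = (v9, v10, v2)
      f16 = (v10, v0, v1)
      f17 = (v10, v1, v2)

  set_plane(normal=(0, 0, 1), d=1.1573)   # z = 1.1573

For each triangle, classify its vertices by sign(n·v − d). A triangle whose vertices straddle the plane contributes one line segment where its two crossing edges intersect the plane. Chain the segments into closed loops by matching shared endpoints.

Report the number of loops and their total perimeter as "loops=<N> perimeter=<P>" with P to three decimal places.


loops=1 perimeter=7.386

Straddling triangles (9 of 18):
  (v1,v3,v2) [--+] → (0.918996, 0.771162, 1.1573)–(1.1997, 0, 1.1573)  len=0.8207
  (v3,v4,v2) [--+] → (0.208335, 1.18145, 1.1573)–(0.918996, 0.771162, 1.1573)  len=0.8206
  (v4,v5,v2) [--+] → (-0.59985, 1.03897, 1.1573)–(0.208335, 1.18145, 1.1573)  len=0.8206
  (v5,v6,v2) [--+] → (-1.12733, 0.410349, 1.1573)–(-0.59985, 1.03897, 1.1573)  len=0.8206
  (v6,v7,v2) [--+] → (-1.12733, -0.410349, 1.1573)–(-1.12733, 0.410349, 1.1573)  len=0.8207
  (v7,v8,v2) [--+] → (-0.59985, -1.03897, 1.1573)–(-1.12733, -0.410349, 1.1573)  len=0.8206
  (v8,v9,v2) [--+] → (0.208335, -1.18145, 1.1573)–(-0.59985, -1.03897, 1.1573)  len=0.8206
  (v9,v10,v2) [--+] → (0.918996, -0.771162, 1.1573)–(0.208335, -1.18145, 1.1573)  len=0.8206
  (v10,v1,v2) [--+] → (1.1997, 0, 1.1573)–(0.918996, -0.771162, 1.1573)  len=0.8207

Chained into 1 loop(s):
  loop 1: 9 segments, perimeter = 7.3857
Total perimeter = 7.386


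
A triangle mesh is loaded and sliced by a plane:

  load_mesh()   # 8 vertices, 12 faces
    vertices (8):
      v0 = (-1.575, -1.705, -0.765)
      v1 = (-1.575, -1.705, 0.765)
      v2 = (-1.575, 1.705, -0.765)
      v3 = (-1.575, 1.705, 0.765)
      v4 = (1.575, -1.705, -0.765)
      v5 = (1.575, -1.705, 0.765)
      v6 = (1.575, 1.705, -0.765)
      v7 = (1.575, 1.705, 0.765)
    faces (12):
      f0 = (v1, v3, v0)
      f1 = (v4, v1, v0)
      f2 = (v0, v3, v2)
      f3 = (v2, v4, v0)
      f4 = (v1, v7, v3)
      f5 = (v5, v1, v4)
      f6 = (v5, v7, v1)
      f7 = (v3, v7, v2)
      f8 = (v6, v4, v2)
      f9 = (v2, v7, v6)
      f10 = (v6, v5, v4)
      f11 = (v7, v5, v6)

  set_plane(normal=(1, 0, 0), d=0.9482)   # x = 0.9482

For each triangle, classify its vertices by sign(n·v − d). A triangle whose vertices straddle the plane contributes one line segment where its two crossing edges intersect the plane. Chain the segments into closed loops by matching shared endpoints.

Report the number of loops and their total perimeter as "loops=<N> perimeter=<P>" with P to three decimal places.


loops=1 perimeter=9.880

Straddling triangles (8 of 12):
  (v4,v1,v0) [+--] → (0.9482, -1.705, -0.460554)–(0.9482, -1.705, -0.765)  len=0.3044
  (v2,v4,v0) [-+-] → (0.9482, -1.02646, -0.765)–(0.9482, -1.705, -0.765)  len=0.6785
  (v1,v7,v3) [-+-] → (0.9482, 1.02646, 0.765)–(0.9482, 1.705, 0.765)  len=0.6785
  (v5,v1,v4) [+-+] → (0.9482, -1.705, 0.765)–(0.9482, -1.705, -0.460554)  len=1.2256
  (v5,v7,v1) [++-] → (0.9482, 1.02646, 0.765)–(0.9482, -1.705, 0.765)  len=2.7315
  (v3,v7,v2) [-+-] → (0.9482, 1.705, 0.765)–(0.9482, 1.705, 0.460554)  len=0.3044
  (v6,v4,v2) [++-] → (0.9482, -1.02646, -0.765)–(0.9482, 1.705, -0.765)  len=2.7315
  (v2,v7,v6) [-++] → (0.9482, 1.705, 0.460554)–(0.9482, 1.705, -0.765)  len=1.2256

Chained into 1 loop(s):
  loop 1: 8 segments, perimeter = 9.8800
Total perimeter = 9.880


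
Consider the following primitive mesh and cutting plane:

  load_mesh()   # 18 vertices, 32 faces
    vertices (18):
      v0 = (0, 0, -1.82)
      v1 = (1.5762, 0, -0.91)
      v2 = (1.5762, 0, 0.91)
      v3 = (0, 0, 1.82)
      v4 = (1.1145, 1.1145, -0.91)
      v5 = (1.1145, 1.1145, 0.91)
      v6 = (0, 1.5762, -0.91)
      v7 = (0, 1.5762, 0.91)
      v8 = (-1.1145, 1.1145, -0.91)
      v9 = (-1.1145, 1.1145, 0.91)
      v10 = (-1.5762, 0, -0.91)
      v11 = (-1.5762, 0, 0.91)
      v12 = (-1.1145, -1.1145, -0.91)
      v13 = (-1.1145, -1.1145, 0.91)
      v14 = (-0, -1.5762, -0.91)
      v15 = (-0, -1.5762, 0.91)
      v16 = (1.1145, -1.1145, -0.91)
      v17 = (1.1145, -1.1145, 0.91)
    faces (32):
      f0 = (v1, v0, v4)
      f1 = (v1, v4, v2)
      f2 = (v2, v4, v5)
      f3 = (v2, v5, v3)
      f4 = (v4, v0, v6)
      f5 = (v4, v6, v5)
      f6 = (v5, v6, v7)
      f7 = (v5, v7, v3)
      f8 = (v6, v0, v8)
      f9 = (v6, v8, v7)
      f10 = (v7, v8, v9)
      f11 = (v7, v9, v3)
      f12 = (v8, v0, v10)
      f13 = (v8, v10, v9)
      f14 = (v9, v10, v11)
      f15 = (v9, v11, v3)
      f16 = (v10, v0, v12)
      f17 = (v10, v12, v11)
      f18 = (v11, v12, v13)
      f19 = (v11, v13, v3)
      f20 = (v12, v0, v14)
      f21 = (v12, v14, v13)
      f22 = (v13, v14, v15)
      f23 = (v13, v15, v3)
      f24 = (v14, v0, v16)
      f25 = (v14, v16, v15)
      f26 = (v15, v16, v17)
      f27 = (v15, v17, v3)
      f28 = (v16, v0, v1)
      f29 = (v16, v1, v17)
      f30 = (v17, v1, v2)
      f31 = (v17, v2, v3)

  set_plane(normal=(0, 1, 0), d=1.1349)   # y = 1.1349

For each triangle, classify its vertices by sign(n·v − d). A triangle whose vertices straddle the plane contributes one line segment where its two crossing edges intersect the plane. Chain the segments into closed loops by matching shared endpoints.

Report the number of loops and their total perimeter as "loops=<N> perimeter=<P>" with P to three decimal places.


Straddling triangles (8 of 32):
  (v4,v0,v6) [--+] → (0, 1.1349, -1.16478)–(1.06526, 1.1349, -0.91)  len=1.0953
  (v4,v6,v5) [-+-] → (1.06526, 1.1349, -0.91)–(1.06526, 1.1349, 0.829584)  len=1.7396
  (v5,v6,v7) [-++] → (1.06526, 1.1349, 0.829584)–(1.06526, 1.1349, 0.91)  len=0.0804
  (v5,v7,v3) [-+-] → (1.06526, 1.1349, 0.91)–(0, 1.1349, 1.16478)  len=1.0953
  (v6,v0,v8) [+--] → (0, 1.1349, -1.16478)–(-1.06526, 1.1349, -0.91)  len=1.0953
  (v6,v8,v7) [+-+] → (-1.06526, 1.1349, -0.91)–(-1.06526, 1.1349, -0.829584)  len=0.0804
  (v7,v8,v9) [+--] → (-1.06526, 1.1349, -0.829584)–(-1.06526, 1.1349, 0.91)  len=1.7396
  (v7,v9,v3) [+--] → (-1.06526, 1.1349, 0.91)–(0, 1.1349, 1.16478)  len=1.0953

Chained into 1 loop(s):
  loop 1: 8 segments, perimeter = 8.0212
Total perimeter = 8.021

loops=1 perimeter=8.021


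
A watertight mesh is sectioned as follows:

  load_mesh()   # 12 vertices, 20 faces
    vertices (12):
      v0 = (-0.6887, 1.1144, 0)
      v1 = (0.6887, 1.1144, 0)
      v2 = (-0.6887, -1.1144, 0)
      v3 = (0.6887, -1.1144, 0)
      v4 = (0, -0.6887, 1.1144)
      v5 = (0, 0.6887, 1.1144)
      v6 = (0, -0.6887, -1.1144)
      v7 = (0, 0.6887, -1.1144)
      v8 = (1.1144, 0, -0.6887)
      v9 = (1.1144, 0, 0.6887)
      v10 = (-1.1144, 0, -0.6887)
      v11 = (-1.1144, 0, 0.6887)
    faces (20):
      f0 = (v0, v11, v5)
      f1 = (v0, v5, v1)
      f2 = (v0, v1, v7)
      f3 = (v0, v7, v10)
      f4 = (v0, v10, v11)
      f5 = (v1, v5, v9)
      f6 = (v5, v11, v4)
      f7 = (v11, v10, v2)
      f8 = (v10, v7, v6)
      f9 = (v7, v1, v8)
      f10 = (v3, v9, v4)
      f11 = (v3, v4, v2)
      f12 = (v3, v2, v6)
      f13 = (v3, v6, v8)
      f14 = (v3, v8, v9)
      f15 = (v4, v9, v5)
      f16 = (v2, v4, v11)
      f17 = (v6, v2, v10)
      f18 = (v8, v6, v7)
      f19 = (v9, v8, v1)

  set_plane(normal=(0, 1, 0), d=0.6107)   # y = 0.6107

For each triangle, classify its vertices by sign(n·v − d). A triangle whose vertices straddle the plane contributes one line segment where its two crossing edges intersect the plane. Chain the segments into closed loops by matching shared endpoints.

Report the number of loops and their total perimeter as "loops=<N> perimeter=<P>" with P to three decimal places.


loops=1 perimeter=6.056

Straddling triangles (10 of 20):
  (v0,v11,v5) [+-+] → (-0.881113, 0.6107, 0.311287)–(-0.126213, 0.6107, 1.06619)  len=1.0676
  (v0,v7,v10) [++-] → (-0.126213, 0.6107, -1.06619)–(-0.881113, 0.6107, -0.311287)  len=1.0676
  (v0,v10,v11) [+--] → (-0.881113, 0.6107, -0.311287)–(-0.881113, 0.6107, 0.311287)  len=0.6226
  (v1,v5,v9) [++-] → (0.126213, 0.6107, 1.06619)–(0.881113, 0.6107, 0.311287)  len=1.0676
  (v5,v11,v4) [+--] → (-0.126213, 0.6107, 1.06619)–(0, 0.6107, 1.1144)  len=0.1351
  (v10,v7,v6) [-+-] → (-0.126213, 0.6107, -1.06619)–(0, 0.6107, -1.1144)  len=0.1351
  (v7,v1,v8) [++-] → (0.881113, 0.6107, -0.311287)–(0.126213, 0.6107, -1.06619)  len=1.0676
  (v4,v9,v5) [--+] → (0.126213, 0.6107, 1.06619)–(0, 0.6107, 1.1144)  len=0.1351
  (v8,v6,v7) [--+] → (0, 0.6107, -1.1144)–(0.126213, 0.6107, -1.06619)  len=0.1351
  (v9,v8,v1) [--+] → (0.881113, 0.6107, -0.311287)–(0.881113, 0.6107, 0.311287)  len=0.6226

Chained into 1 loop(s):
  loop 1: 10 segments, perimeter = 6.0559
Total perimeter = 6.056


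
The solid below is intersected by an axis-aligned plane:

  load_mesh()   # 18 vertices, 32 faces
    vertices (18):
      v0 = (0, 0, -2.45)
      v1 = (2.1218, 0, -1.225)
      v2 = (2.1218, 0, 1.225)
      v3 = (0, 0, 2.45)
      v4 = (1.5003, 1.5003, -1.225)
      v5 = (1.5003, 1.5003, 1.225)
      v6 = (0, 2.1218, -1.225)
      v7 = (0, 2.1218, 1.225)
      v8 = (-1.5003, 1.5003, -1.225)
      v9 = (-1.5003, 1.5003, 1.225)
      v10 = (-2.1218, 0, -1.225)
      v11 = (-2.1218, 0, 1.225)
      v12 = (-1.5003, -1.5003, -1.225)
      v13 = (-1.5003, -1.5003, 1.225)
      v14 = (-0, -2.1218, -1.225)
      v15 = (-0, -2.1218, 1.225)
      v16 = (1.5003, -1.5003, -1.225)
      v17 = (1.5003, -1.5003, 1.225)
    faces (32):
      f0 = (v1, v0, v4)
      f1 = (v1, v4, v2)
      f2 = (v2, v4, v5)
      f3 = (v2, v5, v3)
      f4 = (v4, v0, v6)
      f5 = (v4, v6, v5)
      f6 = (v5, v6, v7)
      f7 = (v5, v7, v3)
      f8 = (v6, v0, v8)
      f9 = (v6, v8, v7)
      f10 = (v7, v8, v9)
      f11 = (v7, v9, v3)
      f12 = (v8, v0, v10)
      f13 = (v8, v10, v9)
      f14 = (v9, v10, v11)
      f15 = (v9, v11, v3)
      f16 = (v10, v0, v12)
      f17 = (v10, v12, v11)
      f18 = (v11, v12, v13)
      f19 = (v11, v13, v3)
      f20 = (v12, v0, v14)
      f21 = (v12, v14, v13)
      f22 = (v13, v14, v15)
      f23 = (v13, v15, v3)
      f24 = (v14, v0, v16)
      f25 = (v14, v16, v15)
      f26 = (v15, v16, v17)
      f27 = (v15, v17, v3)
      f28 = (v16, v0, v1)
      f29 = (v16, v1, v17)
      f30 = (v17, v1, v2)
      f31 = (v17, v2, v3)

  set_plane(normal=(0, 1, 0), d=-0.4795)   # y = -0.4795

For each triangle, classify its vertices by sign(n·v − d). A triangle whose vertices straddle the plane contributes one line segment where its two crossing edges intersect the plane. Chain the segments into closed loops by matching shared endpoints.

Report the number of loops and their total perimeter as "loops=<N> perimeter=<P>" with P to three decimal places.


loops=1 perimeter=13.540

Straddling triangles (12 of 32):
  (v10,v0,v12) [++-] → (-0.4795, -0.4795, -2.05849)–(-1.92317, -0.4795, -1.225)  len=1.6670
  (v10,v12,v11) [+-+] → (-1.92317, -0.4795, -1.225)–(-1.92317, -0.4795, 0.441973)  len=1.6670
  (v11,v12,v13) [+--] → (-1.92317, -0.4795, 0.441973)–(-1.92317, -0.4795, 1.225)  len=0.7830
  (v11,v13,v3) [+-+] → (-1.92317, -0.4795, 1.225)–(-0.4795, -0.4795, 2.05849)  len=1.6670
  (v12,v0,v14) [-+-] → (-0.4795, -0.4795, -2.05849)–(0, -0.4795, -2.17317)  len=0.4930
  (v13,v15,v3) [--+] → (0, -0.4795, 2.17317)–(-0.4795, -0.4795, 2.05849)  len=0.4930
  (v14,v0,v16) [-+-] → (0, -0.4795, -2.17317)–(0.4795, -0.4795, -2.05849)  len=0.4930
  (v15,v17,v3) [--+] → (0.4795, -0.4795, 2.05849)–(0, -0.4795, 2.17317)  len=0.4930
  (v16,v0,v1) [-++] → (0.4795, -0.4795, -2.05849)–(1.92317, -0.4795, -1.225)  len=1.6670
  (v16,v1,v17) [-+-] → (1.92317, -0.4795, -1.225)–(1.92317, -0.4795, -0.441973)  len=0.7830
  (v17,v1,v2) [-++] → (1.92317, -0.4795, -0.441973)–(1.92317, -0.4795, 1.225)  len=1.6670
  (v17,v2,v3) [-++] → (1.92317, -0.4795, 1.225)–(0.4795, -0.4795, 2.05849)  len=1.6670

Chained into 1 loop(s):
  loop 1: 12 segments, perimeter = 13.5401
Total perimeter = 13.540


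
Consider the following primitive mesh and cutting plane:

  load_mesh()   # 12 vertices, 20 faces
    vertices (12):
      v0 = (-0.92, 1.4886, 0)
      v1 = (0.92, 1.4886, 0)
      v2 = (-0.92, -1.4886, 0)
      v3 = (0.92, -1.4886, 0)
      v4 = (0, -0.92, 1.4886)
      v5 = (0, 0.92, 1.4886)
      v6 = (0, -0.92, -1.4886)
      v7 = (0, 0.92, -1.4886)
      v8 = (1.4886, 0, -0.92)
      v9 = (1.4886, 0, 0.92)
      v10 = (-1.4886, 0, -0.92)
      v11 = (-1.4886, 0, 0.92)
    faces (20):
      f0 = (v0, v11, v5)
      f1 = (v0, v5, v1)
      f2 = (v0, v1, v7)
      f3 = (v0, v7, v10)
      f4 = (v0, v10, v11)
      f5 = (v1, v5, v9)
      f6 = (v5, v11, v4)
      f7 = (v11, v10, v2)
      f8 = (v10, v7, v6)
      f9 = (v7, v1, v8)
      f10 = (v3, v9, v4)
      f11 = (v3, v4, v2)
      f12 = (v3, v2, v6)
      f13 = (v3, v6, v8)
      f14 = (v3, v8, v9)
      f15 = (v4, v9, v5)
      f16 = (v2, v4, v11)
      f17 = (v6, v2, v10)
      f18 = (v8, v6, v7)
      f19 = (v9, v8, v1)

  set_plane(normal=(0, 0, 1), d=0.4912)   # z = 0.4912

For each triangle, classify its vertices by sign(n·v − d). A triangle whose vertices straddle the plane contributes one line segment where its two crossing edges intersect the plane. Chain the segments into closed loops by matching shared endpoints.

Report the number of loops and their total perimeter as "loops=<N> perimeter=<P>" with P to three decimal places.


Straddling triangles (10 of 20):
  (v0,v11,v5) [-++] → (-1.22358, 0.693817, 0.4912)–(-0.616423, 1.30098, 0.4912)  len=0.8587
  (v0,v5,v1) [-+-] → (-0.616423, 1.30098, 0.4912)–(0.616423, 1.30098, 0.4912)  len=1.2328
  (v0,v10,v11) [--+] → (-1.4886, 0, 0.4912)–(-1.22358, 0.693817, 0.4912)  len=0.7427
  (v1,v5,v9) [-++] → (0.616423, 1.30098, 0.4912)–(1.22358, 0.693817, 0.4912)  len=0.8587
  (v11,v10,v2) [+--] → (-1.4886, 0, 0.4912)–(-1.22358, -0.693817, 0.4912)  len=0.7427
  (v3,v9,v4) [-++] → (1.22358, -0.693817, 0.4912)–(0.616423, -1.30098, 0.4912)  len=0.8587
  (v3,v4,v2) [-+-] → (0.616423, -1.30098, 0.4912)–(-0.616423, -1.30098, 0.4912)  len=1.2328
  (v3,v8,v9) [--+] → (1.4886, 0, 0.4912)–(1.22358, -0.693817, 0.4912)  len=0.7427
  (v2,v4,v11) [-++] → (-0.616423, -1.30098, 0.4912)–(-1.22358, -0.693817, 0.4912)  len=0.8587
  (v9,v8,v1) [+--] → (1.4886, 0, 0.4912)–(1.22358, 0.693817, 0.4912)  len=0.7427

Chained into 1 loop(s):
  loop 1: 10 segments, perimeter = 8.8711
Total perimeter = 8.871

loops=1 perimeter=8.871


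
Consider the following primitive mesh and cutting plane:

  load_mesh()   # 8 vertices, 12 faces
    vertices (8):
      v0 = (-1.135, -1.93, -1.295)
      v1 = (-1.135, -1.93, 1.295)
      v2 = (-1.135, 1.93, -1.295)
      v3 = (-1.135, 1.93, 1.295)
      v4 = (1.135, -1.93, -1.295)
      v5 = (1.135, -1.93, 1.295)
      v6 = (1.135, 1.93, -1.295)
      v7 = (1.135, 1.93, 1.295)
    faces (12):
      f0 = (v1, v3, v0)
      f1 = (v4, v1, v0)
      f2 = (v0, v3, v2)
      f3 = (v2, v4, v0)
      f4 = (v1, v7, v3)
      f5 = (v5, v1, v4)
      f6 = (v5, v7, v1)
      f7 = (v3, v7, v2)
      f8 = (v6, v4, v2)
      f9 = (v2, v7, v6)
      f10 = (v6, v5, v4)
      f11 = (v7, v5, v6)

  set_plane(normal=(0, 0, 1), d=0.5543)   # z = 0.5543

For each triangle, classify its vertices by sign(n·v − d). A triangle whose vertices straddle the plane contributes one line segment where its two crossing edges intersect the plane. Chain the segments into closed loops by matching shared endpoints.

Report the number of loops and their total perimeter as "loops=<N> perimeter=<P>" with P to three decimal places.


Straddling triangles (8 of 12):
  (v1,v3,v0) [++-] → (-1.135, 0.8261, 0.5543)–(-1.135, -1.93, 0.5543)  len=2.7561
  (v4,v1,v0) [-+-] → (-0.485815, -1.93, 0.5543)–(-1.135, -1.93, 0.5543)  len=0.6492
  (v0,v3,v2) [-+-] → (-1.135, 0.8261, 0.5543)–(-1.135, 1.93, 0.5543)  len=1.1039
  (v5,v1,v4) [++-] → (-0.485815, -1.93, 0.5543)–(1.135, -1.93, 0.5543)  len=1.6208
  (v3,v7,v2) [++-] → (0.485815, 1.93, 0.5543)–(-1.135, 1.93, 0.5543)  len=1.6208
  (v2,v7,v6) [-+-] → (0.485815, 1.93, 0.5543)–(1.135, 1.93, 0.5543)  len=0.6492
  (v6,v5,v4) [-+-] → (1.135, -0.8261, 0.5543)–(1.135, -1.93, 0.5543)  len=1.1039
  (v7,v5,v6) [++-] → (1.135, -0.8261, 0.5543)–(1.135, 1.93, 0.5543)  len=2.7561

Chained into 1 loop(s):
  loop 1: 8 segments, perimeter = 12.2600
Total perimeter = 12.260

loops=1 perimeter=12.260


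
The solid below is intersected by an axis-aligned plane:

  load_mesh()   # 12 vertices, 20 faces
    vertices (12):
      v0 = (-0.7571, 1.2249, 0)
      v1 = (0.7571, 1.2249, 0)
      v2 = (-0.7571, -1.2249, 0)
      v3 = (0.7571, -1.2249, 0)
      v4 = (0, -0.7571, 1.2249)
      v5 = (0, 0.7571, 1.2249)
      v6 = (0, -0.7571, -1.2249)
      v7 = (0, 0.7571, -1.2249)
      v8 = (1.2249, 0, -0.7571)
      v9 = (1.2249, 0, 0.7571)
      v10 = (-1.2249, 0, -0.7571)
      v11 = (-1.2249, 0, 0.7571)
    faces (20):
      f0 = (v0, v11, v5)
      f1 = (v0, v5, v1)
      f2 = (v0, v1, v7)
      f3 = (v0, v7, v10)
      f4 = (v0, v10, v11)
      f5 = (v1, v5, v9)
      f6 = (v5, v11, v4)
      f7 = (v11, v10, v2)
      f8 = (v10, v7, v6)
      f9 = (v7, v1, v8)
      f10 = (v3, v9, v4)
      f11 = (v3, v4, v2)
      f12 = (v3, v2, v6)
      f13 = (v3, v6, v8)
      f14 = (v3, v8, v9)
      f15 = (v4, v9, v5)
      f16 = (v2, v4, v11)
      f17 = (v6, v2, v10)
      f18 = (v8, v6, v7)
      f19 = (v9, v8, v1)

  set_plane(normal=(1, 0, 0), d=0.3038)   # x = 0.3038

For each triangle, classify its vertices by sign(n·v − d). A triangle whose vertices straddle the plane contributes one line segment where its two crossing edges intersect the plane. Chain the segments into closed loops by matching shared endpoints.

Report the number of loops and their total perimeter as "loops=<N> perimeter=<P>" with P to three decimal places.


Straddling triangles (10 of 20):
  (v0,v5,v1) [--+] → (0.3038, 0.944813, 0.733387)–(0.3038, 1.2249, 0)  len=0.7851
  (v0,v1,v7) [-+-] → (0.3038, 1.2249, 0)–(0.3038, 0.944813, -0.733387)  len=0.7851
  (v1,v5,v9) [+-+] → (0.3038, 0.944813, 0.733387)–(0.3038, 0.569324, 1.10888)  len=0.5310
  (v7,v1,v8) [-++] → (0.3038, 0.944813, -0.733387)–(0.3038, 0.569324, -1.10888)  len=0.5310
  (v3,v9,v4) [++-] → (0.3038, -0.569324, 1.10888)–(0.3038, -0.944813, 0.733387)  len=0.5310
  (v3,v4,v2) [+--] → (0.3038, -0.944813, 0.733387)–(0.3038, -1.2249, 0)  len=0.7851
  (v3,v2,v6) [+--] → (0.3038, -1.2249, 0)–(0.3038, -0.944813, -0.733387)  len=0.7851
  (v3,v6,v8) [+-+] → (0.3038, -0.944813, -0.733387)–(0.3038, -0.569324, -1.10888)  len=0.5310
  (v4,v9,v5) [-+-] → (0.3038, -0.569324, 1.10888)–(0.3038, 0.569324, 1.10888)  len=1.1386
  (v8,v6,v7) [+--] → (0.3038, -0.569324, -1.10888)–(0.3038, 0.569324, -1.10888)  len=1.1386

Chained into 1 loop(s):
  loop 1: 10 segments, perimeter = 7.5416
Total perimeter = 7.542

loops=1 perimeter=7.542
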